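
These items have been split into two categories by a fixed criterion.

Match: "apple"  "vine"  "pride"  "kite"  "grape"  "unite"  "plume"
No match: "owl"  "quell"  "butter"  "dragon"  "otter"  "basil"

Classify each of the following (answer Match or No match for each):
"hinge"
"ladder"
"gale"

'Match' ⟺ ends with 'e'.
"hinge" → ends with 'e' → Match.
"ladder" → ends with 'r' → No match.
"gale" → ends with 'e' → Match.

Match, No match, Match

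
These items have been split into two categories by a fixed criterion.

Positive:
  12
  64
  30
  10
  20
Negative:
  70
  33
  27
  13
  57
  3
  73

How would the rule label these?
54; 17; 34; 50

Positive, Negative, Positive, Positive

The classifier is using: even AND at most 64.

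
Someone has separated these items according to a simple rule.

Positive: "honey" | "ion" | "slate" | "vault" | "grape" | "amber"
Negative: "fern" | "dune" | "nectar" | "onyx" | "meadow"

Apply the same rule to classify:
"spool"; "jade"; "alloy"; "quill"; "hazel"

The pattern is that an item is 'Positive' exactly when: odd length.

Positive, Negative, Positive, Positive, Positive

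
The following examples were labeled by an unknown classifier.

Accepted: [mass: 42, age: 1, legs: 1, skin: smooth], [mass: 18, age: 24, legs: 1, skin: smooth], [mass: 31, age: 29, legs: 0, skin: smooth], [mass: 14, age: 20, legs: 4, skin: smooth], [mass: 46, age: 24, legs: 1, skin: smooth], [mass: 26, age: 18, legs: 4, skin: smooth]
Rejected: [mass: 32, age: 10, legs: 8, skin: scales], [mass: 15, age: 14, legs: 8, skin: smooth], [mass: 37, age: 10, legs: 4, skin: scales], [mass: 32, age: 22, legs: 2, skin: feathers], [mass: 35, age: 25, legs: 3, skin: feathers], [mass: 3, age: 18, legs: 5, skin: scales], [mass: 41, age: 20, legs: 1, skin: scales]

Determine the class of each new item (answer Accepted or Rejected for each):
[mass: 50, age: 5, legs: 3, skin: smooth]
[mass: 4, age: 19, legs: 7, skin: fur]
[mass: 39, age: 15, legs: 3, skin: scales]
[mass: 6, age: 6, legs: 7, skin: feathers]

Accepted, Rejected, Rejected, Rejected

The rule appears to be: skin is smooth AND legs ≤ 4.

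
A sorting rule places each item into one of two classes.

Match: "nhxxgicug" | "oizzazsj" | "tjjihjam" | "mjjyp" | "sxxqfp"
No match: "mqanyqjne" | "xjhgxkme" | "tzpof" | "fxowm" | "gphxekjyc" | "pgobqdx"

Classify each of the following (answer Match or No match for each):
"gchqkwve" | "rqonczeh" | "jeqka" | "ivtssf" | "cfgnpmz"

No match, No match, No match, Match, No match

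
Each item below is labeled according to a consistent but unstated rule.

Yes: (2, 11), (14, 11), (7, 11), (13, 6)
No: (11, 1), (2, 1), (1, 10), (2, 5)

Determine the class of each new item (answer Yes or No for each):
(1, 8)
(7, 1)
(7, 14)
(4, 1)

Rule: sum ≥ 13. This holds for each 'Yes' example and fails for each 'No' one.

No, No, Yes, No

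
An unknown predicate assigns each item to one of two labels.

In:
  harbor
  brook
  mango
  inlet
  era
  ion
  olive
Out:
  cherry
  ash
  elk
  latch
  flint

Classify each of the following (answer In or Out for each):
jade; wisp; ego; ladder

In, Out, In, In

All 'In' examples share one property — has ≥ 2 vowels — and every 'Out' example lacks it.
jade: In (2 vowels). wisp: Out (1 vowel). ego: In (2 vowels). ladder: In (2 vowels).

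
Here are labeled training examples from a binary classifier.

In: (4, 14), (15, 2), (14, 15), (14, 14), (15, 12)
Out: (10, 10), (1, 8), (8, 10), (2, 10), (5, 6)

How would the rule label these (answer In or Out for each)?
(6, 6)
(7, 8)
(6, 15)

Out, Out, In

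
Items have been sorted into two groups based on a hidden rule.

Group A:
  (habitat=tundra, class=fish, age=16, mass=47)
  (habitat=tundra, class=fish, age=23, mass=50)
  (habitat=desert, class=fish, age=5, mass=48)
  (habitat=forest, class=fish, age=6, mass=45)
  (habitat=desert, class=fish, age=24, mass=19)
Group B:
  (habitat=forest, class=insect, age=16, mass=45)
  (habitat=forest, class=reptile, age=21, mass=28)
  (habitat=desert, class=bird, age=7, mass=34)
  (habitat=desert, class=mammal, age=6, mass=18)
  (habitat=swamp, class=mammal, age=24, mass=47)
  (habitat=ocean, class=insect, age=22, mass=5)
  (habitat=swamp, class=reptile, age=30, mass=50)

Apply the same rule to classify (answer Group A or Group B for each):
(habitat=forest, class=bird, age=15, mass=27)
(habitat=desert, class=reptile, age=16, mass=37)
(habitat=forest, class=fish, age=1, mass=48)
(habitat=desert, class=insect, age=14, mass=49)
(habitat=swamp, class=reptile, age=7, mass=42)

Group B, Group B, Group A, Group B, Group B

The pattern is that an item is 'Group A' exactly when: class is fish.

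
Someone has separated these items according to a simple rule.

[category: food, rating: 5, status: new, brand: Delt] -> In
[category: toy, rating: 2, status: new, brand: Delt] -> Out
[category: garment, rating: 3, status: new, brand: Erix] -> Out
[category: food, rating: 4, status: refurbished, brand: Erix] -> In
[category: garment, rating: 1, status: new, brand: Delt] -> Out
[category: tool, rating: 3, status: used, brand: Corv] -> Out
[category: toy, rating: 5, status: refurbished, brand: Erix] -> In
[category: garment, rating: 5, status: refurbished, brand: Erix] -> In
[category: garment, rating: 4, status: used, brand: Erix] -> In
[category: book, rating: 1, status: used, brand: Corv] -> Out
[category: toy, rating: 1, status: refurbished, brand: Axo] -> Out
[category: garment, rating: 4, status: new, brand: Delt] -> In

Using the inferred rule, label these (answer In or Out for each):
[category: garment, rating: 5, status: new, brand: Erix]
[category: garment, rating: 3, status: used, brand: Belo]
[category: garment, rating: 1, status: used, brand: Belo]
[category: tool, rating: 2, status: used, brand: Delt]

In, Out, Out, Out

Rule: rating ≥ 4. This holds for each 'In' example and fails for each 'Out' one.
[category: garment, rating: 5, status: new, brand: Erix] — rating = 5, hence In.
[category: garment, rating: 3, status: used, brand: Belo] — rating = 3, hence Out.
[category: garment, rating: 1, status: used, brand: Belo] — rating = 1, hence Out.
[category: tool, rating: 2, status: used, brand: Delt] — rating = 2, hence Out.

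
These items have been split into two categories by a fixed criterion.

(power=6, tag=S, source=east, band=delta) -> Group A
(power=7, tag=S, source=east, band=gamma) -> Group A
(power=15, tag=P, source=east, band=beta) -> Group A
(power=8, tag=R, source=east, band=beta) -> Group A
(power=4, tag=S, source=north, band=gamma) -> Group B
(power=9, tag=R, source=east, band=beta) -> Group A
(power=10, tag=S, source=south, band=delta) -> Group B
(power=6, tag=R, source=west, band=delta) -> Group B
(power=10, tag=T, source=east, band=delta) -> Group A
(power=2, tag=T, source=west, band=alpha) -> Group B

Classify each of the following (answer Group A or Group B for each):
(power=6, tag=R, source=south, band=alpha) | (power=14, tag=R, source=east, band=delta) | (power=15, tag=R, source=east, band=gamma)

Group B, Group A, Group A

All 'Group A' examples share one property — source is east — and every 'Group B' example lacks it.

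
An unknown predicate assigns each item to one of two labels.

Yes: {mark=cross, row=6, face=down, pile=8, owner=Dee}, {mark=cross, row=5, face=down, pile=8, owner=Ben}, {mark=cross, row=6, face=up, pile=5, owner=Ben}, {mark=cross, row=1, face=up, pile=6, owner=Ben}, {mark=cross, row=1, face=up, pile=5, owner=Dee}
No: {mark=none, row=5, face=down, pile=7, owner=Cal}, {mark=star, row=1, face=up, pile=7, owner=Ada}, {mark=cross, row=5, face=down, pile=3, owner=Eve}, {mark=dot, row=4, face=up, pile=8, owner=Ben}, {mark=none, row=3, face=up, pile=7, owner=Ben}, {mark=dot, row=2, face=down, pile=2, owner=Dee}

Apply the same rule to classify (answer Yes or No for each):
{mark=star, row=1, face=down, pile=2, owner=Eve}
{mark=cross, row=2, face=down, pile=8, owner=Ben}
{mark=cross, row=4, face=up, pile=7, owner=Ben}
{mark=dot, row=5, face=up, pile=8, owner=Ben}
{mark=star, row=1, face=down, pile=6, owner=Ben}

No, Yes, Yes, No, No

The classifier is using: mark is cross AND pile ≥ 5.
{mark=star, row=1, face=down, pile=2, owner=Eve}: mark is star, pile = 2 — does not fit, so No. {mark=cross, row=2, face=down, pile=8, owner=Ben}: mark is cross, pile = 8 — meets the rule, so Yes. {mark=cross, row=4, face=up, pile=7, owner=Ben}: mark is cross, pile = 7 — meets the rule, so Yes. {mark=dot, row=5, face=up, pile=8, owner=Ben}: mark is dot, pile = 8 — does not fit, so No. {mark=star, row=1, face=down, pile=6, owner=Ben}: mark is star, pile = 6 — does not fit, so No.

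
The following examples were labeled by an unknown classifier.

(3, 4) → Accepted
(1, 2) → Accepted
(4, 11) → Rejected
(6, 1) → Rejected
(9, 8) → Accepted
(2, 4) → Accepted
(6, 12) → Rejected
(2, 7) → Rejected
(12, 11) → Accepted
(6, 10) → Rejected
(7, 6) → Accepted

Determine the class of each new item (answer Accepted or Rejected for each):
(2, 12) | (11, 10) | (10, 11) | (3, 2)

All 'Accepted' examples share one property — |first − second| ≤ 2 — and every 'Rejected' example lacks it.
(2, 12): Rejected (|2−12| = 10). (11, 10): Accepted (|11−10| = 1). (10, 11): Accepted (|10−11| = 1). (3, 2): Accepted (|3−2| = 1).

Rejected, Accepted, Accepted, Accepted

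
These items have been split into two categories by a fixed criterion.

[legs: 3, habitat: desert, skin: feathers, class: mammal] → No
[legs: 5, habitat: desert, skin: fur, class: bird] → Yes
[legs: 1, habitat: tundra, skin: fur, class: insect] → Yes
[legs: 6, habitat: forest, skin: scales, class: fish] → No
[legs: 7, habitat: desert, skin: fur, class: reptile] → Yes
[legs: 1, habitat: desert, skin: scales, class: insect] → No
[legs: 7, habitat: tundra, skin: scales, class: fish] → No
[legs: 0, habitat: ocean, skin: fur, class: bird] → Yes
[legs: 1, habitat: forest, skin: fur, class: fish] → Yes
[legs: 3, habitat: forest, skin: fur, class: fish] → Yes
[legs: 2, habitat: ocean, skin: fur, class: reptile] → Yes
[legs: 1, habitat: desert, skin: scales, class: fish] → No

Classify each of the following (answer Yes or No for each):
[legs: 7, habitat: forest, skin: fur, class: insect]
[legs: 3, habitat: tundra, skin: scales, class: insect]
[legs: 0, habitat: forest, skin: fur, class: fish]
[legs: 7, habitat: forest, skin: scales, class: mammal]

Yes, No, Yes, No

One predicate separates the groups cleanly: skin is fur.
Yes: [legs: 7, habitat: forest, skin: fur, class: insect], since skin is fur. No: [legs: 3, habitat: tundra, skin: scales, class: insect], since skin is scales. Yes: [legs: 0, habitat: forest, skin: fur, class: fish], since skin is fur. No: [legs: 7, habitat: forest, skin: scales, class: mammal], since skin is scales.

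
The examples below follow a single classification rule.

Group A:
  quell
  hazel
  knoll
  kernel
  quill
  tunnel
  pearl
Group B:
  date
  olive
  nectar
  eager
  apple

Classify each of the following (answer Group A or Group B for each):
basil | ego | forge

All 'Group A' examples share one property — ends with 'l' — and every 'Group B' example lacks it.
Group A: basil, since ends with 'l'. Group B: ego, since ends with 'o'. Group B: forge, since ends with 'e'.

Group A, Group B, Group B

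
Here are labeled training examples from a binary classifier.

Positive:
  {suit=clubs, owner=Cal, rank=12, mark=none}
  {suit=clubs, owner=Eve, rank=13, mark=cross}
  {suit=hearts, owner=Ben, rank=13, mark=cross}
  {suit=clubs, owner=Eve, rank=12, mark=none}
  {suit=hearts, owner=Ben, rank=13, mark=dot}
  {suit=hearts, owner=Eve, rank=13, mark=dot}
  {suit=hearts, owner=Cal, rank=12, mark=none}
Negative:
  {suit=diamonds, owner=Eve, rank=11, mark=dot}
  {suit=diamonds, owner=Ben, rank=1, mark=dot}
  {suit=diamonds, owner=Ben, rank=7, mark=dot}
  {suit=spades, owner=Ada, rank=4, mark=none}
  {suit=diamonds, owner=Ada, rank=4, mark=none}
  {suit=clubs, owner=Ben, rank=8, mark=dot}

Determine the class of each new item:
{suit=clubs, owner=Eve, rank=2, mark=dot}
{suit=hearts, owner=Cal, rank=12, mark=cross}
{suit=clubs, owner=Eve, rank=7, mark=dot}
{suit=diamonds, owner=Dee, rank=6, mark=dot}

The classifier is using: rank ≥ 12.

Negative, Positive, Negative, Negative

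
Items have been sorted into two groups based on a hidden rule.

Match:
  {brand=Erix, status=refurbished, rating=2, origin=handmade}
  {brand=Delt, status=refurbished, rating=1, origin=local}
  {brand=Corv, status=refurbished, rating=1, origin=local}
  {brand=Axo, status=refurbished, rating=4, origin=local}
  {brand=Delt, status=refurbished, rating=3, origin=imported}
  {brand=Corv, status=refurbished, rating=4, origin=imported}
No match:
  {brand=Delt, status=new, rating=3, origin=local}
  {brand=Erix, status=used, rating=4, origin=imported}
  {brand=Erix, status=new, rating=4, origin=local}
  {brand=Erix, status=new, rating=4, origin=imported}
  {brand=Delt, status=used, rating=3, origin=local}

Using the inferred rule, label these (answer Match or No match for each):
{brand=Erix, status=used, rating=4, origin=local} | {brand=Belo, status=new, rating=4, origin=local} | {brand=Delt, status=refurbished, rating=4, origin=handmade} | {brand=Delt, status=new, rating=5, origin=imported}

No match, No match, Match, No match

Looking at the examples, the only property every 'Match' case has and every 'No match' case lacks is: status is refurbished.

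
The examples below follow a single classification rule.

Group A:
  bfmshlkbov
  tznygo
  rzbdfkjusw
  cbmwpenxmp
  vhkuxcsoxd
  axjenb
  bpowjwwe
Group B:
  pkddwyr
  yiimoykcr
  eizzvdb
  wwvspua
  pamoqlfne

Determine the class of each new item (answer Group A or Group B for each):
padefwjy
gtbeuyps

The distinguishing property — even length — holds for all the 'Group A' cases and none of the 'Group B' cases.
padefwjy: length 8, meets the rule → Group A. gtbeuyps: length 8, meets the rule → Group A.

Group A, Group A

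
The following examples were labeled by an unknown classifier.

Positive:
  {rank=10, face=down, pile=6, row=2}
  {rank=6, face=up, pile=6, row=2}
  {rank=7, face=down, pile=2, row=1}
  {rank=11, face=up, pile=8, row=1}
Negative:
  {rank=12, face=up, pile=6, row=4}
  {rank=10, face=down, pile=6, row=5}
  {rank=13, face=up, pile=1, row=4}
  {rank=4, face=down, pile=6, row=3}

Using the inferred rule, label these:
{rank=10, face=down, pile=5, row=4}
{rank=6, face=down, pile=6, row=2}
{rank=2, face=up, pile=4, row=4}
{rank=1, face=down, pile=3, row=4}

All 'Positive' examples share one property — row ≤ 2 — and every 'Negative' example lacks it.
Negative: {rank=10, face=down, pile=5, row=4}, since row = 4. Positive: {rank=6, face=down, pile=6, row=2}, since row = 2. Negative: {rank=2, face=up, pile=4, row=4}, since row = 4. Negative: {rank=1, face=down, pile=3, row=4}, since row = 4.

Negative, Positive, Negative, Negative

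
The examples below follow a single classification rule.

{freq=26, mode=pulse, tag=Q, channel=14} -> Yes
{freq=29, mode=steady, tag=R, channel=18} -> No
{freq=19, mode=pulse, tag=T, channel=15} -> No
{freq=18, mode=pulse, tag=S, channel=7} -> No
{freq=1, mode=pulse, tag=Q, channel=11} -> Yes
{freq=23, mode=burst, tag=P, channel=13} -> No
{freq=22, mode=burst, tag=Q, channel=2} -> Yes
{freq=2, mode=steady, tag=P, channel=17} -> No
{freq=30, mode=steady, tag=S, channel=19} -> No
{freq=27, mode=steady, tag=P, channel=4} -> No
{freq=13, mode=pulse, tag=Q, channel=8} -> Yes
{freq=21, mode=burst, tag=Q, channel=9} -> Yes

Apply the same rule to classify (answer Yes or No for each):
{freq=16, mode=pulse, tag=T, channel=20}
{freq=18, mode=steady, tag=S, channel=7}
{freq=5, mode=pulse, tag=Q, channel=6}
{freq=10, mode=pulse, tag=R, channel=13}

No, No, Yes, No

One predicate separates the groups cleanly: tag is Q.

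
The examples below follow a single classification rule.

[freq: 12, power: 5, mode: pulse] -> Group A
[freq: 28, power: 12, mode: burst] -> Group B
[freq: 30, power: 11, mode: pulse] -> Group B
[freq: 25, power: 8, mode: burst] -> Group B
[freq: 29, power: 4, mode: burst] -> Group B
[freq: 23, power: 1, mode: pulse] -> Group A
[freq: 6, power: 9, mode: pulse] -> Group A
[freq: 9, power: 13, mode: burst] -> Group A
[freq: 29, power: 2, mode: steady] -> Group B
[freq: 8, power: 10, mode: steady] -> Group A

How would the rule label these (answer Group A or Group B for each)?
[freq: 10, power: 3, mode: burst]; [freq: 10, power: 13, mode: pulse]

Every 'Group A' example satisfies: freq ≤ 23. None of the 'Group B' examples do.
[freq: 10, power: 3, mode: burst]: freq = 10, checks out → Group A. [freq: 10, power: 13, mode: pulse]: freq = 10, checks out → Group A.

Group A, Group A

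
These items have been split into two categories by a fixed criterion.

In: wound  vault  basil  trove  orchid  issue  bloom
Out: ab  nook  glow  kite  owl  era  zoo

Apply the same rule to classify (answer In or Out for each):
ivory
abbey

The pattern is that an item is 'In' exactly when: length ≥ 5.
In: ivory, since length 5. In: abbey, since length 5.

In, In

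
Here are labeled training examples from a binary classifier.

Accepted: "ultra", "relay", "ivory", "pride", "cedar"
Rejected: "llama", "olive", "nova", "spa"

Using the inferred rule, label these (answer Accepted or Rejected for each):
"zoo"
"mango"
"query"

The simplest hypothesis consistent with all the labels is: contains 'r'.
Rejected: "zoo", since no 'r'.
Rejected: "mango", since no 'r'.
Accepted: "query", since has 'r'.

Rejected, Rejected, Accepted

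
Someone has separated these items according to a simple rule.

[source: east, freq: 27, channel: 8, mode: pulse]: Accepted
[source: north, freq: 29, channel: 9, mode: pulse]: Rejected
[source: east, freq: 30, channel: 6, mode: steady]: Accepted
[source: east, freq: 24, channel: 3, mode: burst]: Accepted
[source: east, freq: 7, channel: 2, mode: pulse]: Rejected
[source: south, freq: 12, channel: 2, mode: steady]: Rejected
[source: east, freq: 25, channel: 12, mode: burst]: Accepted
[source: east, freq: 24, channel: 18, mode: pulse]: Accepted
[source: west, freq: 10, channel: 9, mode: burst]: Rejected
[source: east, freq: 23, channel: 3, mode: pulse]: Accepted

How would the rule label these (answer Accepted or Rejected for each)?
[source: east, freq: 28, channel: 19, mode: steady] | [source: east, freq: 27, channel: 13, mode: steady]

The simplest hypothesis consistent with all the labels is: source is east AND freq ≥ 10.
Accepted: [source: east, freq: 28, channel: 19, mode: steady], since source is east, freq = 28. Accepted: [source: east, freq: 27, channel: 13, mode: steady], since source is east, freq = 27.

Accepted, Accepted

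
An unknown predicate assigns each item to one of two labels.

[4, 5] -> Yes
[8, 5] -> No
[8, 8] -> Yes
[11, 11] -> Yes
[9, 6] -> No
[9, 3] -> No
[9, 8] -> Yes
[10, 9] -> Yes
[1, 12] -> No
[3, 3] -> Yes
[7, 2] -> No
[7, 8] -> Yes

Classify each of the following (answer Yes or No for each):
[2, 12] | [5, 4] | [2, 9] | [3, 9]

No, Yes, No, No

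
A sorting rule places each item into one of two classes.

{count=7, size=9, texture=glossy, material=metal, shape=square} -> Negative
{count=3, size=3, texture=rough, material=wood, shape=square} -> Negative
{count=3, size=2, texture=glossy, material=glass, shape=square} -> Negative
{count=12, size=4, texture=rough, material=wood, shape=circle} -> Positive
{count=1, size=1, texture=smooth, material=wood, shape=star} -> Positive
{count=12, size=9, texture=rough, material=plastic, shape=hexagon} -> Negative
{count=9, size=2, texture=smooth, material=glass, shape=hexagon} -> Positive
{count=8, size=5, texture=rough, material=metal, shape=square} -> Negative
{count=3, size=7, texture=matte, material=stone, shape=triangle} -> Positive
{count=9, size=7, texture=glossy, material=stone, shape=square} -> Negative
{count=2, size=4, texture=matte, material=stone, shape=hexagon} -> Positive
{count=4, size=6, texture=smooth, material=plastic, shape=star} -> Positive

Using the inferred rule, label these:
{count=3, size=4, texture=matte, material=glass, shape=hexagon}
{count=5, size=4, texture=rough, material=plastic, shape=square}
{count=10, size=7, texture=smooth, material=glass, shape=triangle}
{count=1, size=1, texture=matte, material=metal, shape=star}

A rule that fits every label: shape is not square AND size ≤ 7 — true of each 'Positive' example, false of each 'Negative' one.
{count=3, size=4, texture=matte, material=glass, shape=hexagon}: Positive (shape is hexagon, size = 4).
{count=5, size=4, texture=rough, material=plastic, shape=square}: Negative (shape is square, size = 4).
{count=10, size=7, texture=smooth, material=glass, shape=triangle}: Positive (shape is triangle, size = 7).
{count=1, size=1, texture=matte, material=metal, shape=star}: Positive (shape is star, size = 1).

Positive, Negative, Positive, Positive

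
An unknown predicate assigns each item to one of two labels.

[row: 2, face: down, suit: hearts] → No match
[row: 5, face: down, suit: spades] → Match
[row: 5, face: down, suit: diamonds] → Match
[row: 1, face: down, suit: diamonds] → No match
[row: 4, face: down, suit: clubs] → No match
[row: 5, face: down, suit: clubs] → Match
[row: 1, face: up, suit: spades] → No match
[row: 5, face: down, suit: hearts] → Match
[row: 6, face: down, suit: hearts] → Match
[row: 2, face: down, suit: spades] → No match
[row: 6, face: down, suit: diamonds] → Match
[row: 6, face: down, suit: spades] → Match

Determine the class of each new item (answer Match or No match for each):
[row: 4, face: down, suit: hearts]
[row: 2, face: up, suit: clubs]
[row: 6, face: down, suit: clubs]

The classifier is using: row ≥ 5.
No match: [row: 4, face: down, suit: hearts], since row = 4.
No match: [row: 2, face: up, suit: clubs], since row = 2.
Match: [row: 6, face: down, suit: clubs], since row = 6.

No match, No match, Match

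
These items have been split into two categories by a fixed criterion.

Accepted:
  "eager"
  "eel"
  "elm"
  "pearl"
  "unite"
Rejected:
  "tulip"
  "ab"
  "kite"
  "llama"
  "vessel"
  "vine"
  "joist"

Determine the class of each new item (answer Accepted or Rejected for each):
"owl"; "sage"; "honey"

Rejected, Rejected, Accepted

The distinguishing property — odd length AND contains 'e' — holds for all the 'Accepted' cases and none of the 'Rejected' cases.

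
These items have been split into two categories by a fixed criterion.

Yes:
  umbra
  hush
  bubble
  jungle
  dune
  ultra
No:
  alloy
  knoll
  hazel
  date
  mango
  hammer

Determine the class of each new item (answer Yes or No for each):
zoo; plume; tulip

No, Yes, Yes

The rule appears to be: contains 'u'.
zoo → no 'u' → No.
plume → has 'u' → Yes.
tulip → has 'u' → Yes.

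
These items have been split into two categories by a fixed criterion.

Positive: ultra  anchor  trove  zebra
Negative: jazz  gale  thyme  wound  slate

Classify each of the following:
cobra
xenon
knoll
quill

Every 'Positive' example satisfies: contains 'r'. None of the 'Negative' examples do.

Positive, Negative, Negative, Negative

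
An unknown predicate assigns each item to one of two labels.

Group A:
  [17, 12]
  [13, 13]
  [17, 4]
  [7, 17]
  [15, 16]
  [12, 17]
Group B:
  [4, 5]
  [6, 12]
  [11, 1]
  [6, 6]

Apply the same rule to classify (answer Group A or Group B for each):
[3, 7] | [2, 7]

Group B, Group B

One predicate separates the groups cleanly: sum ≥ 21.
[3, 7]: 3+7 = 10 — fails this test, so Group B. [2, 7]: 2+7 = 9 — fails this test, so Group B.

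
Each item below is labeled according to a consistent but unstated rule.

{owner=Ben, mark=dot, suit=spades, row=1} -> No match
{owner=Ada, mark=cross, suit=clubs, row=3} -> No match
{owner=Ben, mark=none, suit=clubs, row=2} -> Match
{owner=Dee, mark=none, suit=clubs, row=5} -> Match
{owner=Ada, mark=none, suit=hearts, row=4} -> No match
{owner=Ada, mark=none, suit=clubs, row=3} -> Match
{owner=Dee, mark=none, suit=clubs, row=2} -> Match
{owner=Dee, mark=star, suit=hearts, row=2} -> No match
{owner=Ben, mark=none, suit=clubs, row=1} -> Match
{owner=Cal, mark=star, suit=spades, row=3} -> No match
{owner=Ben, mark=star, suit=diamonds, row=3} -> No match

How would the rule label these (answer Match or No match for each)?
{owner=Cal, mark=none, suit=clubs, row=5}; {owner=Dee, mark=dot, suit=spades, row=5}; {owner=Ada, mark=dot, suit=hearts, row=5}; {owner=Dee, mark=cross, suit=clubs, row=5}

All 'Match' examples share one property — mark is none AND suit is clubs — and every 'No match' example lacks it.
{owner=Cal, mark=none, suit=clubs, row=5}: mark is none, suit is clubs, satisfies this → Match.
{owner=Dee, mark=dot, suit=spades, row=5}: mark is dot, suit is spades, does not fit → No match.
{owner=Ada, mark=dot, suit=hearts, row=5}: mark is dot, suit is hearts, does not fit → No match.
{owner=Dee, mark=cross, suit=clubs, row=5}: mark is cross, suit is clubs, does not fit → No match.

Match, No match, No match, No match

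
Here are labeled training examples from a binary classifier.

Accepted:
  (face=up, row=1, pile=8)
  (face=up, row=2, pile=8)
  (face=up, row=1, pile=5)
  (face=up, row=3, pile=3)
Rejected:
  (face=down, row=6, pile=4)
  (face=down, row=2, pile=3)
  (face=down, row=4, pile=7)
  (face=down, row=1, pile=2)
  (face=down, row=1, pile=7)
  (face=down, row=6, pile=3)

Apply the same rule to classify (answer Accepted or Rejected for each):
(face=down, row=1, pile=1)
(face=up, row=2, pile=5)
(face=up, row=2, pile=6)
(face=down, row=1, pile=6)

The distinguishing property — face is up — holds for all the 'Accepted' cases and none of the 'Rejected' cases.

Rejected, Accepted, Accepted, Rejected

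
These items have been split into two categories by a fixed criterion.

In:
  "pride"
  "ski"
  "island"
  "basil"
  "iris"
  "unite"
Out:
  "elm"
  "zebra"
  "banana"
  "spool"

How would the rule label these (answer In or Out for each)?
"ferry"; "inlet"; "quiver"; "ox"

Comparing the two groups points to one rule — contains 'i'.
"ferry": no 'i', does not satisfy this → Out. "inlet": has 'i', meets the rule → In. "quiver": has 'i', meets the rule → In. "ox": no 'i', does not satisfy this → Out.

Out, In, In, Out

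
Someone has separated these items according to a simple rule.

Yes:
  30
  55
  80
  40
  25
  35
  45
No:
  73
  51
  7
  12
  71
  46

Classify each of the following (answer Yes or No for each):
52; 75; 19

Every 'Yes' example satisfies: multiple of 5. None of the 'No' examples do.
52 — 52 = 5·10 + 2, hence No.
75 — 75 = 5·15, hence Yes.
19 — 19 = 5·3 + 4, hence No.

No, Yes, No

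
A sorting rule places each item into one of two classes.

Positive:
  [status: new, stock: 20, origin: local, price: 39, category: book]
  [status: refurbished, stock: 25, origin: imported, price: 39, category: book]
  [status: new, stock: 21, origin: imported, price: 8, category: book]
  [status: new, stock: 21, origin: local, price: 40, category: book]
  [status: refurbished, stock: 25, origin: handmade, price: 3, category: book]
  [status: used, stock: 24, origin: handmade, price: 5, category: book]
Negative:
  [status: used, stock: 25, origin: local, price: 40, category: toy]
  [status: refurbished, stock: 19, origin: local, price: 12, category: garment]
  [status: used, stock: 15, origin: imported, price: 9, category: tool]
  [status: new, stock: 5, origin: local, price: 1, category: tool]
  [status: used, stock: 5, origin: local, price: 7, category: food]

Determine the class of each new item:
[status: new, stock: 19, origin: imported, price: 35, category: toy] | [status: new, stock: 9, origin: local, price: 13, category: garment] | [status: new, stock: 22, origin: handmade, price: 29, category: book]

Every 'Positive' example satisfies: category is book. None of the 'Negative' examples do.
[status: new, stock: 19, origin: imported, price: 35, category: toy] → category is toy → Negative.
[status: new, stock: 9, origin: local, price: 13, category: garment] → category is garment → Negative.
[status: new, stock: 22, origin: handmade, price: 29, category: book] → category is book → Positive.

Negative, Negative, Positive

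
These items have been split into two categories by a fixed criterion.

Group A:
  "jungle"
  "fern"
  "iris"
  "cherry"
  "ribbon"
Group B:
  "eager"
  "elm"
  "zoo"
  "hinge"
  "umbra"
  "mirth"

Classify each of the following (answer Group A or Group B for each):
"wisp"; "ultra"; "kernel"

Checking candidate rules against both groups, what survives is: even length.

Group A, Group B, Group A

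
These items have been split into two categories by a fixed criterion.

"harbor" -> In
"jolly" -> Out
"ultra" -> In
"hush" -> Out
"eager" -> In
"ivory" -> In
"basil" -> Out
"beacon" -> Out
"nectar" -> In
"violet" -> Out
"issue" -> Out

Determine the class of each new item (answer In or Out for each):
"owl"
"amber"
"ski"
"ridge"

Out, In, Out, In

A rule that fits every label: contains 'r' — true of each 'In' example, false of each 'Out' one.
"owl" — no 'r', hence Out. "amber" — has 'r', hence In. "ski" — no 'r', hence Out. "ridge" — has 'r', hence In.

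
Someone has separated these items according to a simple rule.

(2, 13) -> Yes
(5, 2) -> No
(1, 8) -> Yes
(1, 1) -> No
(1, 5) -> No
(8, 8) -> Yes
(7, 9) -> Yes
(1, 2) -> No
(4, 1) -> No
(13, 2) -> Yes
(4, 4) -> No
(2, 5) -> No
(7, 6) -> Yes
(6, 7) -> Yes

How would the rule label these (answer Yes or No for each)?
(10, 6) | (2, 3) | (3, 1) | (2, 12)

'Yes' ⟺ sum ≥ 9.
(10, 6) — 10+6 = 16, hence Yes. (2, 3) — 2+3 = 5, hence No. (3, 1) — 3+1 = 4, hence No. (2, 12) — 2+12 = 14, hence Yes.

Yes, No, No, Yes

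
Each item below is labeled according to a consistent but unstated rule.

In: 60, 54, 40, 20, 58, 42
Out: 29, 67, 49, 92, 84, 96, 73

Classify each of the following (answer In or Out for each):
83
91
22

The common property of the 'In' items is: even AND at most 60. No 'Out' item has it.
Out: 83, since 83 is odd, 83 > 60.
Out: 91, since 91 is odd, 91 > 60.
In: 22, since 22 is even, 22 ≤ 60.

Out, Out, In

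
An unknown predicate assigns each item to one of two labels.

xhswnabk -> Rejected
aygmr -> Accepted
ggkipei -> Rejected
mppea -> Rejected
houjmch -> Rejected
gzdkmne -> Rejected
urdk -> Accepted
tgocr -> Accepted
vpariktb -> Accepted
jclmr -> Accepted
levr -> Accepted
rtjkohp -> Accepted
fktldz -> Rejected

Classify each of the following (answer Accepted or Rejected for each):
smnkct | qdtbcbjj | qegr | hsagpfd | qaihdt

Rejected, Rejected, Accepted, Rejected, Rejected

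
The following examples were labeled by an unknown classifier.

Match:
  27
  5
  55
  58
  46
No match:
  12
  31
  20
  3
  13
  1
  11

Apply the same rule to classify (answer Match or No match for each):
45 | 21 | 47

Match, No match, Match

The classifier is using: digit sum ≥ 5.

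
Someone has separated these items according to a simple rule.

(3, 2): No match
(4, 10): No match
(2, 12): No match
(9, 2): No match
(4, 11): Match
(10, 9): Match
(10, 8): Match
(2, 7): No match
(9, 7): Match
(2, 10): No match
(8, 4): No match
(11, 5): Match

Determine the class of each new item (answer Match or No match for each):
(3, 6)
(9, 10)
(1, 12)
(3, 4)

No match, Match, No match, No match

Every 'Match' example satisfies: sum ≥ 15. None of the 'No match' examples do.
(3, 6) — 3+6 = 9, hence No match. (9, 10) — 9+10 = 19, hence Match. (1, 12) — 1+12 = 13, hence No match. (3, 4) — 3+4 = 7, hence No match.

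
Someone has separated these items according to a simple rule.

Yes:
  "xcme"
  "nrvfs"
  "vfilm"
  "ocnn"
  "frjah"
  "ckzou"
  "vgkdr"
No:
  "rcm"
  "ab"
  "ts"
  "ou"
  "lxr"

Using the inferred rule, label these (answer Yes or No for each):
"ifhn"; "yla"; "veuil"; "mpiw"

'Yes' ⟺ length ≥ 4.
"ifhn": length 4, passes → Yes.
"yla": length 3, fails the rule → No.
"veuil": length 5, passes → Yes.
"mpiw": length 4, passes → Yes.

Yes, No, Yes, Yes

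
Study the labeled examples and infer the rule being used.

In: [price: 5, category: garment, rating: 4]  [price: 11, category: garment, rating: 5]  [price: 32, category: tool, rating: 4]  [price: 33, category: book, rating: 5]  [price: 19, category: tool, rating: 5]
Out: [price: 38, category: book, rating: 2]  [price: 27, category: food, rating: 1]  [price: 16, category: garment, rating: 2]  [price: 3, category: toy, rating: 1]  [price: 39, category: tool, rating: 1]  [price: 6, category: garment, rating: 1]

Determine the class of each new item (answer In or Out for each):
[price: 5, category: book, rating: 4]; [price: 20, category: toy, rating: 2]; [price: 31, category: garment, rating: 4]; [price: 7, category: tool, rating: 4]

'In' ⟺ rating ≥ 4.
[price: 5, category: book, rating: 4]: rating = 4, meets the rule → In.
[price: 20, category: toy, rating: 2]: rating = 2, fails the rule → Out.
[price: 31, category: garment, rating: 4]: rating = 4, meets the rule → In.
[price: 7, category: tool, rating: 4]: rating = 4, meets the rule → In.

In, Out, In, In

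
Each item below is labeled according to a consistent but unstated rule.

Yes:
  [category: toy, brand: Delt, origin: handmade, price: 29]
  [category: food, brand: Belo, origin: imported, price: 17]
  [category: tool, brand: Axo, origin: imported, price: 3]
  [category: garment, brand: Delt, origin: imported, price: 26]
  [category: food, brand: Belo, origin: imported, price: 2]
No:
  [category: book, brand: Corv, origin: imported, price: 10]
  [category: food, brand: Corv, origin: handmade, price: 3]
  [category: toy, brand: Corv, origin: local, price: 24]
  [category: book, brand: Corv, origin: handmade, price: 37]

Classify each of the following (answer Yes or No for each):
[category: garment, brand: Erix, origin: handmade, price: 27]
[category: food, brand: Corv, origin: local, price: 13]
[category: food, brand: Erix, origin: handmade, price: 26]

Yes, No, Yes

The common property of the 'Yes' items is: brand is not Corv. No 'No' item has it.
[category: garment, brand: Erix, origin: handmade, price: 27] — brand is Erix, hence Yes. [category: food, brand: Corv, origin: local, price: 13] — brand is Corv, hence No. [category: food, brand: Erix, origin: handmade, price: 26] — brand is Erix, hence Yes.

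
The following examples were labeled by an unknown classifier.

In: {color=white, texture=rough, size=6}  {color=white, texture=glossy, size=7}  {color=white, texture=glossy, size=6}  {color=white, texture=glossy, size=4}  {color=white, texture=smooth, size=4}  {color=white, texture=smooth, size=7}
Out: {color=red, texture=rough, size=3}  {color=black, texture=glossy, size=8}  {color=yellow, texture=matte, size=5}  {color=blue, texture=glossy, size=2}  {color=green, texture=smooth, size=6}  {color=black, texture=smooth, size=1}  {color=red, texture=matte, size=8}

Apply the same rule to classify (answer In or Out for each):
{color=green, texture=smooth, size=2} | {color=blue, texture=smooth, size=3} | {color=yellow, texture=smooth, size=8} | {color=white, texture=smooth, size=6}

Rule: color is white. This holds for each 'In' example and fails for each 'Out' one.
{color=green, texture=smooth, size=2}: color is green, does not fit → Out.
{color=blue, texture=smooth, size=3}: color is blue, does not fit → Out.
{color=yellow, texture=smooth, size=8}: color is yellow, does not fit → Out.
{color=white, texture=smooth, size=6}: color is white, checks out → In.

Out, Out, Out, In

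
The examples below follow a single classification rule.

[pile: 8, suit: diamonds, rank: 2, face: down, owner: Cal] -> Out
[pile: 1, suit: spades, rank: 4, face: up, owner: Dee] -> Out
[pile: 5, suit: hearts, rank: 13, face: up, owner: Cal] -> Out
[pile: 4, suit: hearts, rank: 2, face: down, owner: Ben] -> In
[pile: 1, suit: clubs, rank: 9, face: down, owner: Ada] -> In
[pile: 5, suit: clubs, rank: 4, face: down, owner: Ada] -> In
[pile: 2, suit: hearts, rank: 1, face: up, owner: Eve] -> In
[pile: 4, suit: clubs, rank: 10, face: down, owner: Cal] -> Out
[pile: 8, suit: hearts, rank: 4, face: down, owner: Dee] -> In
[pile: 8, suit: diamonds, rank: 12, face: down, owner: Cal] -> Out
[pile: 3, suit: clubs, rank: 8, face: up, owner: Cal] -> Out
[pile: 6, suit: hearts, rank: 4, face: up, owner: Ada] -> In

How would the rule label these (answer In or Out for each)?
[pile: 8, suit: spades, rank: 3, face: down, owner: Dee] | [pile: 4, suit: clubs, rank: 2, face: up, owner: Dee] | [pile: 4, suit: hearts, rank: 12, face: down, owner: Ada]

The rule appears to be: owner is not Cal AND suit is not spades.
Out: [pile: 8, suit: spades, rank: 3, face: down, owner: Dee], since owner is Dee, suit is spades.
In: [pile: 4, suit: clubs, rank: 2, face: up, owner: Dee], since owner is Dee, suit is clubs.
In: [pile: 4, suit: hearts, rank: 12, face: down, owner: Ada], since owner is Ada, suit is hearts.

Out, In, In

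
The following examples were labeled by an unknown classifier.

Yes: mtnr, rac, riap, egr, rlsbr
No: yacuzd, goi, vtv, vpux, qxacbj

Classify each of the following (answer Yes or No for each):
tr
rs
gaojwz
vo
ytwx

Yes, Yes, No, No, No

One predicate separates the groups cleanly: contains 'r'.
tr: Yes (has 'r').
rs: Yes (has 'r').
gaojwz: No (no 'r').
vo: No (no 'r').
ytwx: No (no 'r').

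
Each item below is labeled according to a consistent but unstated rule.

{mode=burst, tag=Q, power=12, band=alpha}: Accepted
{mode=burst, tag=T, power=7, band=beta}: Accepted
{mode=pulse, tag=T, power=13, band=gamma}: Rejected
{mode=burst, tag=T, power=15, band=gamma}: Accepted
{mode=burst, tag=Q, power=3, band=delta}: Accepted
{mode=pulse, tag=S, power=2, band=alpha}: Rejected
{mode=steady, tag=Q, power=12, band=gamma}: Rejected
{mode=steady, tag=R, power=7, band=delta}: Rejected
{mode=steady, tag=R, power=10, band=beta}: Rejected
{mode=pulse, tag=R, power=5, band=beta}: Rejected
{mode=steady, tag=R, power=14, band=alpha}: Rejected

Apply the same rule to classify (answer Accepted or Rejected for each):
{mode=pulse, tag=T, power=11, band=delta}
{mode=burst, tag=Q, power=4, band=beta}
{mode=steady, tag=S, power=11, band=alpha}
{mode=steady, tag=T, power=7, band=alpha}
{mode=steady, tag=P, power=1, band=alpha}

Rejected, Accepted, Rejected, Rejected, Rejected

The distinguishing property — mode is burst — holds for all the 'Accepted' cases and none of the 'Rejected' cases.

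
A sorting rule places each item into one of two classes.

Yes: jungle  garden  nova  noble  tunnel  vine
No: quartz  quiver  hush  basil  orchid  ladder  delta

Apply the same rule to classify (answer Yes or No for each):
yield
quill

No, No

The simplest hypothesis consistent with all the labels is: contains 'n'.
yield: no 'n' — lacks this property, so No. quill: no 'n' — lacks this property, so No.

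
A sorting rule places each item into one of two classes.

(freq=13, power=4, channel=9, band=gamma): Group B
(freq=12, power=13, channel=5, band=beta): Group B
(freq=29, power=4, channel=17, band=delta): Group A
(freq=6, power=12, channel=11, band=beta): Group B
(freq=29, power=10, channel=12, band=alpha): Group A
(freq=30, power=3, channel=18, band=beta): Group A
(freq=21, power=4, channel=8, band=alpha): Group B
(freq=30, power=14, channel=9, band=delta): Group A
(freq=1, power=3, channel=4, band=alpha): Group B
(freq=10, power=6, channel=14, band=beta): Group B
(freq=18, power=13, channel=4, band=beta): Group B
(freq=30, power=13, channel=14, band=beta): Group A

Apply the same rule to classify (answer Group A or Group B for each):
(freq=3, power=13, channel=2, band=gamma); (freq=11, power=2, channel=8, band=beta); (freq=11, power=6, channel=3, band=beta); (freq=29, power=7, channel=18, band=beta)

Group B, Group B, Group B, Group A

The common property of the 'Group A' items is: freq ≥ 29. No 'Group B' item has it.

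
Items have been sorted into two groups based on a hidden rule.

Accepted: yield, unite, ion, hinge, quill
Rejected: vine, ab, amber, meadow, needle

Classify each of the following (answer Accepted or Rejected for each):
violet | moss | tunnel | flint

Rejected, Rejected, Rejected, Accepted

One predicate separates the groups cleanly: odd length AND contains 'i'.
violet — length 6, has 'i', hence Rejected.
moss — length 4, no 'i', hence Rejected.
tunnel — length 6, no 'i', hence Rejected.
flint — length 5, has 'i', hence Accepted.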